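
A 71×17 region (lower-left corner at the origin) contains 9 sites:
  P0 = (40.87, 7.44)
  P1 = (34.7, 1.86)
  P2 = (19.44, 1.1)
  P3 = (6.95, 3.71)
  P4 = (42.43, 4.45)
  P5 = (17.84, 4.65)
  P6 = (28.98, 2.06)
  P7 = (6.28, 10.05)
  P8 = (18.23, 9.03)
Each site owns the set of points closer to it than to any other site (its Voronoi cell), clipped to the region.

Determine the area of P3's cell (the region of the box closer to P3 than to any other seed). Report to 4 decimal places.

Area of P3's cell: 85.0076

1. box [0,71]×[0,17]: [(0, 0) (71, 0) (71, 17) (0, 17)]
2. ⊥bis P3·P0 via (23.91,5.575): [(0, 0) (24.5231, 0) (22.6537, 17) (0, 17)]  |A|=401.002
3. ⊥bis P3·P1 via (20.825,2.785): [(0, 0) (20.6393, 0) (21.7727, 17) (0, 17)]  |A|=360.502
4. ⊥bis P3·P2 via (13.195,2.405): [(0, 0) (12.6924, 0) (16.2449, 17) (0, 17)]  |A|=245.9671
5. ⊥bis P3·P4 via (24.69,4.08): [(0, 0) (12.6924, 0) (16.2449, 17) (0, 17)]  |A|=245.9671
6. ⊥bis P3·P5 via (12.395,4.18): [(0, 0) (12.6924, 0) (12.7373, 0.2146) (11.2884, 17) (0, 17)]  |A|=204.369
7. ⊥bis P3·P6 via (17.965,2.885): [(0, 0) (12.6924, 0) (12.7373, 0.2146) (11.2884, 17) (0, 17)]  |A|=204.369
8. ⊥bis P3·P7 via (6.615,6.88): [(0, 6.1809) (0, 0) (12.6924, 0) (12.7373, 0.2146) (12.1118, 7.4609)]  |A|=85.0092
9. ⊥bis P3·P8 via (12.59,6.37): [(12.0772, 7.4572) (0, 6.1809) (0, 0) (12.6924, 0) (12.7373, 0.2146) (12.1199, 7.3667)]  |A|=85.0076
10. canonical 6-gon: [(12.0772, 7.4572) (0, 6.1809) (0, 0) (12.6924, 0) (12.7373, 0.2146) (12.1199, 7.3667)]
11. shoelace: 85.0076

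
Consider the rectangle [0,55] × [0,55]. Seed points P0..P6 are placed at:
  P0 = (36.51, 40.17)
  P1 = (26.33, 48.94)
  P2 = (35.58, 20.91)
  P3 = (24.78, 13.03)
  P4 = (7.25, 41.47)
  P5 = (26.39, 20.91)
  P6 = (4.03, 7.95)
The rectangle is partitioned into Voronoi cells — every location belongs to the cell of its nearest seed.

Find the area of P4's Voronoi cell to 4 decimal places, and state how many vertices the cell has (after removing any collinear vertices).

1. box [0,55]×[0,55]: [(0, 0) (55, 0) (55, 55) (0, 55)]
2. ⊥bis P4·P0 via (21.88,40.82): [(0, 0) (20.0664, 0) (22.51, 55) (0, 55)]  |A|=1170.8511
3. ⊥bis P4·P1 via (16.79,45.205): [(0, 0) (20.0664, 0) (21.5362, 33.0821) (12.9552, 55) (0, 55)]  |A|=1066.1403
4. ⊥bis P4·P2 via (21.415,31.19): [(0, 1.6819) (21.4546, 31.2445) (21.5362, 33.0821) (12.9552, 55) (0, 55)]  |A|=734.6158
5. ⊥bis P4·P3 via (16.015,27.25): [(0, 17.3786) (20.612, 30.0835) (21.4546, 31.2445) (21.5362, 33.0821) (12.9552, 55) (0, 55)]  |A|=572.8456
6. ⊥bis P4·P5 via (16.82,31.19): [(0, 17.3786) (5.8716, 20.9977) (20.8194, 34.9131) (12.9552, 55) (0, 55)]  |A|=535.5447
7. ⊥bis P4·P6 via (5.64,24.71): [(0, 25.2518) (9.4646, 24.3426) (20.8194, 34.9131) (12.9552, 55) (0, 55)]  |A|=494.9684
8. canonical 5-gon: [(0, 25.2518) (9.4646, 24.3426) (20.8194, 34.9131) (12.9552, 55) (0, 55)]
9. shoelace: 494.9684

Area of P4's cell: 494.9684 (5 vertices)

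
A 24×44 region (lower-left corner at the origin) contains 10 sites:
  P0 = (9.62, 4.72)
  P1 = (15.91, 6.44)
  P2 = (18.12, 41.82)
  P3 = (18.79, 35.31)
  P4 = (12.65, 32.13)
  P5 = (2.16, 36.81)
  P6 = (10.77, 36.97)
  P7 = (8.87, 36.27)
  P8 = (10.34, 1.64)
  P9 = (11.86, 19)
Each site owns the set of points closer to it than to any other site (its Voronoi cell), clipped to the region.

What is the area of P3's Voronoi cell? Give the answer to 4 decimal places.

1. box [0,24]×[0,44]: [(0, 0) (24, 0) (24, 44) (0, 44)]
2. ⊥bis P3·P0 via (14.205,20.015): [(0, 24.2732) (24, 17.0787) (24, 44) (0, 44)]  |A|=559.7761
3. ⊥bis P3·P1 via (17.35,20.875): [(0, 24.2732) (8.3367, 21.7741) (24, 20.2116) (24, 44) (0, 44)]  |A|=535.2406
4. ⊥bis P3·P2 via (18.455,38.565): [(0, 36.6656) (0, 24.2732) (8.3367, 21.7741) (24, 20.2116) (24, 39.1357)]  |A|=388.8564
5. ⊥bis P3·P4 via (15.72,33.72): [(13.4761, 38.0526) (22.6463, 20.3467) (24, 20.2116) (24, 39.1357)]  |A|=110.943
6. ⊥bis P3·P5 via (10.475,36.06): [(13.4761, 38.0526) (22.6463, 20.3467) (24, 20.2116) (24, 39.1357)]  |A|=110.943
7. ⊥bis P3·P6 via (14.78,36.14): [(15.2129, 38.2313) (14.6905, 35.7077) (22.6463, 20.3467) (24, 20.2116) (24, 39.1357)]  |A|=108.7982
8. ⊥bis P3·P7 via (13.83,35.79): [(15.2129, 38.2313) (14.6905, 35.7077) (22.6463, 20.3467) (24, 20.2116) (24, 39.1357)]  |A|=108.7982
9. ⊥bis P3·P8 via (14.565,18.475): [(15.2129, 38.2313) (14.6905, 35.7077) (22.6463, 20.3467) (24, 20.2116) (24, 39.1357)]  |A|=108.7982
10. ⊥bis P3·P9 via (15.325,27.155): [(15.2129, 38.2313) (14.6905, 35.7077) (20.1909, 25.0875) (24, 23.4691) (24, 39.1357)]  |A|=99.5511
11. canonical 5-gon: [(15.2129, 38.2313) (14.6905, 35.7077) (20.1909, 25.0875) (24, 23.4691) (24, 39.1357)]
12. shoelace: 99.5511

Area of P3's cell: 99.5511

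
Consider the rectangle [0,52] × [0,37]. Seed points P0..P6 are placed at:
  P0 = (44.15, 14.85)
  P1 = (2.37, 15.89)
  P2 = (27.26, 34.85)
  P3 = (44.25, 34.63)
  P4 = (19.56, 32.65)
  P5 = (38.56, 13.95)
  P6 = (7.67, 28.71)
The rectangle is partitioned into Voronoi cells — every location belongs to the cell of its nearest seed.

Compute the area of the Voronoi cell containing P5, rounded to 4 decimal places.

1. box [0,52]×[0,37]: [(0, 0) (52, 0) (52, 37) (0, 37)]
2. ⊥bis P5·P0 via (41.355,14.4): [(0, 0) (43.6734, 0) (37.7164, 37) (0, 37)]  |A|=1505.711
3. ⊥bis P5·P1 via (20.465,14.92): [(19.6652, 0) (43.6734, 0) (37.7164, 37) (21.6486, 37)]  |A|=741.4054
4. ⊥bis P5·P2 via (32.91,24.4): [(20.6169, 17.7535) (19.6652, 0) (43.6734, 0) (39.1976, 27.7995)]  |A|=493.8651
5. ⊥bis P5·P3 via (41.405,24.29): [(35.6402, 25.8761) (20.6169, 17.7535) (19.6652, 0) (43.6734, 0) (39.6866, 24.7628)]  |A|=487.9935
6. ⊥bis P5·P4 via (29.06,23.3): [(35.6402, 25.8761) (26.9951, 21.202) (20.445, 14.5468) (19.6652, 0) (43.6734, 0) (39.6866, 24.7628)]  |A|=478.0633
7. ⊥bis P5·P6 via (23.115,21.33): [(35.6402, 25.8761) (26.9951, 21.202) (20.445, 14.5468) (19.6652, 0) (43.6734, 0) (39.6866, 24.7628)]  |A|=478.0633
8. canonical 6-gon: [(35.6402, 25.8761) (26.9951, 21.202) (20.445, 14.5468) (19.6652, 0) (43.6734, 0) (39.6866, 24.7628)]
9. shoelace: 478.0633

Area of P5's cell: 478.0633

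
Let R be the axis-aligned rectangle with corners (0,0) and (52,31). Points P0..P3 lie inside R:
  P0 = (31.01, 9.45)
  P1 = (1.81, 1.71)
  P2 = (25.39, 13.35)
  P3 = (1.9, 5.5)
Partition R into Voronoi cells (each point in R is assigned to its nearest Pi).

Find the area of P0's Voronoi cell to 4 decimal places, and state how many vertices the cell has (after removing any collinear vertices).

Area of P0's cell: 649.5989 (4 vertices)

1. box [0,52]×[0,31]: [(0, 0) (52, 0) (52, 31) (0, 31)]
2. ⊥bis P0·P1 via (16.41,5.58): [(17.8891, 0) (52, 0) (52, 31) (9.672, 31)]  |A|=1184.8039
3. ⊥bis P0·P2 via (28.2,11.4): [(20.289, 0) (52, 0) (52, 31) (41.8014, 31)]  |A|=649.5989
4. ⊥bis P0·P3 via (16.455,7.475): [(20.289, 0) (52, 0) (52, 31) (41.8014, 31)]  |A|=649.5989
5. canonical 4-gon: [(20.289, 0) (52, 0) (52, 31) (41.8014, 31)]
6. shoelace: 649.5989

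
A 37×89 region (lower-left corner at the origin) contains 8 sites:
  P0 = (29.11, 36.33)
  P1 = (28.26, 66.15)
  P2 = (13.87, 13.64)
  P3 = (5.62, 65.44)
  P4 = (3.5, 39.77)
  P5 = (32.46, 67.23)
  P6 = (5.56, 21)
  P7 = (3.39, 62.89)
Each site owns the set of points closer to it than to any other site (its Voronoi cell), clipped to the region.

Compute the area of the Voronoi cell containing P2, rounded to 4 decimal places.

Area of P2's cell: 695.1277

1. box [0,37]×[0,89]: [(0, 0) (37, 0) (37, 89) (0, 89)]
2. ⊥bis P2·P0 via (21.49,24.985): [(0, 39.419) (0, 0) (37, 0) (37, 14.5675)]  |A|=998.7509
3. ⊥bis P2·P1 via (21.065,39.895): [(0, 39.419) (0, 0) (37, 0) (37, 14.5675)]  |A|=998.7509
4. ⊥bis P2·P3 via (9.745,39.54): [(1.7222, 38.2622) (0, 37.9879) (0, 0) (37, 0) (37, 14.5675)]  |A|=997.5186
5. ⊥bis P2·P4 via (8.685,26.705): [(15.1244, 29.2605) (0, 23.2583) (0, 0) (37, 0) (37, 14.5675)]  |A|=876.5403
6. ⊥bis P2·P5 via (23.165,40.435): [(15.1244, 29.2605) (0, 23.2583) (0, 0) (37, 0) (37, 14.5675)]  |A|=876.5403
7. ⊥bis P2·P6 via (9.715,17.32): [(18.3636, 27.0849) (0, 6.351) (0, 0) (37, 0) (37, 14.5675)]  |A|=695.1277
8. ⊥bis P2·P7 via (8.63,38.265): [(18.3636, 27.0849) (0, 6.351) (0, 0) (37, 0) (37, 14.5675)]  |A|=695.1277
9. canonical 5-gon: [(18.3636, 27.0849) (0, 6.351) (0, 0) (37, 0) (37, 14.5675)]
10. shoelace: 695.1277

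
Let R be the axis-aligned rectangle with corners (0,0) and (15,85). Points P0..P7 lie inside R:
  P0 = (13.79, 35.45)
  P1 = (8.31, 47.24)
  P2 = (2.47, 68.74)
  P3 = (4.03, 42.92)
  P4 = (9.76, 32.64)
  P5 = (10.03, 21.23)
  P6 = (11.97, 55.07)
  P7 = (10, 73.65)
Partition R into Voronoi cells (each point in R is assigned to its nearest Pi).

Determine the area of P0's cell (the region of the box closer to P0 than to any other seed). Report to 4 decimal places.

Area of P0's cell: 47.9782

1. box [0,15]×[0,85]: [(0, 0) (15, 0) (15, 85) (0, 85)]
2. ⊥bis P0·P1 via (11.05,41.345): [(0, 36.209) (0, 0) (15, 0) (15, 43.181)]  |A|=595.4244
3. ⊥bis P0·P2 via (8.13,52.095): [(0, 36.209) (0, 0) (15, 0) (15, 43.181)]  |A|=595.4244
4. ⊥bis P0·P3 via (8.91,39.185): [(10.2944, 40.9938) (0, 27.5436) (0, 0) (15, 0) (15, 43.181)]  |A|=550.8218
5. ⊥bis P0·P4 via (11.775,34.045): [(10.2944, 40.9938) (8.5338, 38.6934) (15, 29.4198) (15, 43.181)]  |A|=47.9782
6. ⊥bis P0·P5 via (11.91,28.34): [(10.2944, 40.9938) (8.5338, 38.6934) (15, 29.4198) (15, 43.181)]  |A|=47.9782
7. ⊥bis P0·P6 via (12.88,45.26): [(10.2944, 40.9938) (8.5338, 38.6934) (15, 29.4198) (15, 43.181)]  |A|=47.9782
8. ⊥bis P0·P7 via (11.895,54.55): [(10.2944, 40.9938) (8.5338, 38.6934) (15, 29.4198) (15, 43.181)]  |A|=47.9782
9. canonical 4-gon: [(10.2944, 40.9938) (8.5338, 38.6934) (15, 29.4198) (15, 43.181)]
10. shoelace: 47.9782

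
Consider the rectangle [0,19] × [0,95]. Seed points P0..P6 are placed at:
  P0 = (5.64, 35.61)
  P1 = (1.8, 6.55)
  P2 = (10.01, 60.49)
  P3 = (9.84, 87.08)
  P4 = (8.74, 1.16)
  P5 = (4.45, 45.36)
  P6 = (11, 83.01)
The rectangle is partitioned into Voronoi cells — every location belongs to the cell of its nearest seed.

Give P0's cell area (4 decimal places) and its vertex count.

Area of P0's cell: 393.2009 (5 vertices)

1. box [0,19]×[0,95]: [(0, 0) (19, 0) (19, 95) (0, 95)]
2. ⊥bis P0·P1 via (3.72,21.08): [(0, 21.5716) (19, 19.0609) (19, 95) (0, 95)]  |A|=1418.9917
3. ⊥bis P0·P2 via (7.825,48.05): [(0, 49.4244) (0, 21.5716) (19, 19.0609) (19, 46.0872)]  |A|=521.3518
4. ⊥bis P0·P3 via (7.74,61.345): [(0, 49.4244) (0, 21.5716) (19, 19.0609) (19, 46.0872)]  |A|=521.3518
5. ⊥bis P0·P4 via (7.19,18.385): [(0, 49.4244) (0, 21.5716) (17.2585, 19.291) (19, 19.4477) (19, 46.0872)]  |A|=521.015
6. ⊥bis P0·P5 via (5.045,40.485): [(0, 39.8693) (0, 21.5716) (17.2585, 19.291) (19, 19.4477) (19, 42.1882)]  |A|=393.2009
7. ⊥bis P0·P6 via (8.32,59.31): [(0, 39.8693) (0, 21.5716) (17.2585, 19.291) (19, 19.4477) (19, 42.1882)]  |A|=393.2009
8. canonical 5-gon: [(0, 39.8693) (0, 21.5716) (17.2585, 19.291) (19, 19.4477) (19, 42.1882)]
9. shoelace: 393.2009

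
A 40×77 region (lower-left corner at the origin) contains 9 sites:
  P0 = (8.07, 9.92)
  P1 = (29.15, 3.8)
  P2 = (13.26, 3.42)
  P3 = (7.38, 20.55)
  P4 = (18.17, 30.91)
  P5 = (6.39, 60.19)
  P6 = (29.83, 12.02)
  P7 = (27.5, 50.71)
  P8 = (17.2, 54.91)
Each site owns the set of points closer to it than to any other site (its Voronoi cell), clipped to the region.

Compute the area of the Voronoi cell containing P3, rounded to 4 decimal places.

Area of P3's cell: 262.1674

1. box [0,40]×[0,77]: [(0, 0) (40, 0) (40, 77) (0, 77)]
2. ⊥bis P3·P0 via (7.725,15.235): [(0, 14.7336) (40, 17.33) (40, 77) (0, 77)]  |A|=2438.7289
3. ⊥bis P3·P1 via (18.265,12.175): [(0, 14.7336) (21.2972, 16.116) (40, 40.424) (40, 77) (0, 77)]  |A|=2222.7677
4. ⊥bis P3·P2 via (10.32,11.985): [(0, 14.7336) (21.2972, 16.116) (40, 40.424) (40, 77) (0, 77)]  |A|=2222.7677
5. ⊥bis P3·P4 via (12.775,25.73): [(0, 39.0352) (0, 14.7336) (21.2972, 16.116) (21.6125, 16.5257)]  |A|=266.7549
6. ⊥bis P3·P5 via (6.885,40.37): [(0, 39.0352) (0, 14.7336) (21.2972, 16.116) (21.6125, 16.5257)]  |A|=266.7549
7. ⊥bis P3·P6 via (18.605,16.285): [(19.5232, 18.7017) (0, 39.0352) (0, 14.7336) (18.4711, 15.9325)]  |A|=262.1674
8. ⊥bis P3·P7 via (17.44,35.63): [(19.5232, 18.7017) (0, 39.0352) (0, 14.7336) (18.4711, 15.9325)]  |A|=262.1674
9. ⊥bis P3·P8 via (12.29,37.73): [(19.5232, 18.7017) (0, 39.0352) (0, 14.7336) (18.4711, 15.9325)]  |A|=262.1674
10. canonical 4-gon: [(19.5232, 18.7017) (0, 39.0352) (0, 14.7336) (18.4711, 15.9325)]
11. shoelace: 262.1674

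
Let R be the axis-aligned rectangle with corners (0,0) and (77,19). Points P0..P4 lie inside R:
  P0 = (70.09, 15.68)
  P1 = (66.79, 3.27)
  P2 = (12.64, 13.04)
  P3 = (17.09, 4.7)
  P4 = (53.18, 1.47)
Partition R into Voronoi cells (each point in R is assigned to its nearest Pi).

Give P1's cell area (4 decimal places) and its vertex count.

Area of P1's cell: 166.6042 (4 vertices)

1. box [0,77]×[0,19]: [(0, 0) (77, 0) (77, 19) (0, 19)]
2. ⊥bis P1·P0 via (68.44,9.475): [(0, 0) (77, 0) (77, 7.1988) (32.6202, 19) (0, 19)]  |A|=1201.1321
3. ⊥bis P1·P2 via (39.715,8.155): [(38.2436, 0) (77, 0) (77, 7.1988) (41.2573, 16.7033)]  |A|=452.3307
4. ⊥bis P1·P3 via (41.94,3.985): [(41.8253, 0) (77, 0) (77, 7.1988) (42.298, 16.4265)]  |A|=413.805
5. ⊥bis P1·P4 via (59.985,2.37): [(60.2984, 0) (77, 0) (77, 7.1988) (58.7029, 12.0642)]  |A|=166.6042
6. canonical 4-gon: [(60.2984, 0) (77, 0) (77, 7.1988) (58.7029, 12.0642)]
7. shoelace: 166.6042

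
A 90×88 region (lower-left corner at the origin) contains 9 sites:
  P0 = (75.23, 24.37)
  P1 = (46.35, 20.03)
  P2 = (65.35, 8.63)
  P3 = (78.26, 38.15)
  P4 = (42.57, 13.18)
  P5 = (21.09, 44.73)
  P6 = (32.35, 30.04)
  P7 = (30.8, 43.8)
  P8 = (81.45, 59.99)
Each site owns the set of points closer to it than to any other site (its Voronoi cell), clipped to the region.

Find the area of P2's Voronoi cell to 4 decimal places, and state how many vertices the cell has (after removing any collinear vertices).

Area of P2's cell: 515.4604 (5 vertices)

1. box [0,90]×[0,88]: [(0, 0) (90, 0) (90, 88) (0, 88)]
2. ⊥bis P2·P0 via (70.29,16.5): [(0, 60.621) (0, 0) (90, 0) (90, 4.128)]  |A|=2913.7083
3. ⊥bis P2·P1 via (55.85,14.33): [(60.7463, 22.4906) (47.252, 0) (90, 0) (90, 4.128)]  |A|=541.0932
4. ⊥bis P2·P3 via (71.805,23.39): [(60.7463, 22.4906) (47.252, 0) (90, 0) (90, 4.128)]  |A|=541.0932
5. ⊥bis P2·P4 via (53.96,10.905): [(60.7463, 22.4906) (54.0423, 11.3172) (51.7819, 0) (90, 0) (90, 4.128)]  |A|=515.4604
6. ⊥bis P2·P5 via (43.22,26.68): [(60.7463, 22.4906) (54.0423, 11.3172) (51.7819, 0) (90, 0) (90, 4.128)]  |A|=515.4604
7. ⊥bis P2·P6 via (48.85,19.335): [(60.7463, 22.4906) (54.0423, 11.3172) (51.7819, 0) (90, 0) (90, 4.128)]  |A|=515.4604
8. ⊥bis P2·P7 via (48.075,26.215): [(60.7463, 22.4906) (54.0423, 11.3172) (51.7819, 0) (90, 0) (90, 4.128)]  |A|=515.4604
9. ⊥bis P2·P8 via (73.4,34.31): [(60.7463, 22.4906) (54.0423, 11.3172) (51.7819, 0) (90, 0) (90, 4.128)]  |A|=515.4604
10. canonical 5-gon: [(60.7463, 22.4906) (54.0423, 11.3172) (51.7819, 0) (90, 0) (90, 4.128)]
11. shoelace: 515.4604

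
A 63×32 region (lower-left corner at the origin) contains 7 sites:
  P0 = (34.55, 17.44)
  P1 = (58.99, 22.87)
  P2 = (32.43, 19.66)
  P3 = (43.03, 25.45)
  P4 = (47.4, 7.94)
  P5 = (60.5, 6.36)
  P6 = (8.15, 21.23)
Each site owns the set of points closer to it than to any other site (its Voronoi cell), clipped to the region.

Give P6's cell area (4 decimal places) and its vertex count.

1. box [0,63]×[0,32]: [(0, 0) (63, 0) (63, 32) (0, 32)]
2. ⊥bis P6·P0 via (21.35,19.335): [(0, 0) (18.5743, 0) (23.1682, 32) (0, 32)]  |A|=667.8792
3. ⊥bis P6·P1 via (33.57,22.05): [(0, 0) (18.5743, 0) (23.1682, 32) (0, 32)]  |A|=667.8792
4. ⊥bis P6·P2 via (20.29,20.445): [(0, 0) (18.5743, 0) (19.2907, 4.9903) (21.0372, 32) (0, 32)]  |A|=639.1
5. ⊥bis P6·P3 via (25.59,23.34): [(0, 0) (18.5743, 0) (19.2907, 4.9903) (21.0372, 32) (0, 32)]  |A|=639.1
6. ⊥bis P6·P4 via (27.775,14.585): [(0, 0) (18.5743, 0) (19.2907, 4.9903) (21.0372, 32) (0, 32)]  |A|=639.1
7. ⊥bis P6·P5 via (34.325,13.795): [(0, 0) (18.5743, 0) (19.2907, 4.9903) (21.0372, 32) (0, 32)]  |A|=639.1
8. canonical 5-gon: [(0, 0) (18.5743, 0) (19.2907, 4.9903) (21.0372, 32) (0, 32)]
9. shoelace: 639.1

Area of P6's cell: 639.1000 (5 vertices)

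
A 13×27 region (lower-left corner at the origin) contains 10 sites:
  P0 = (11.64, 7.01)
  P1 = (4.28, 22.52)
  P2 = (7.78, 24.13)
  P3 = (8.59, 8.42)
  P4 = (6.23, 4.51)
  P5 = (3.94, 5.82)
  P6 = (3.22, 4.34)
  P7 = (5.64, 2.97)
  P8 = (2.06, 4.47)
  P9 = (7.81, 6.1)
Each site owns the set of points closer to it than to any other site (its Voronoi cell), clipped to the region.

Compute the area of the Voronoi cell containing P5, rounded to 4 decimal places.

Area of P5's cell: 35.3480

1. box [0,13]×[0,27]: [(0, 0) (13, 0) (13, 27) (0, 27)]
2. ⊥bis P5·P0 via (7.79,6.415): [(0, 0) (8.7814, 0) (4.6087, 27) (0, 27)]  |A|=180.7662
3. ⊥bis P5·P1 via (4.11,14.17): [(0, 14.2537) (0, 0) (8.7814, 0) (6.5993, 14.1193)]  |A|=109.0261
4. ⊥bis P5·P2 via (5.86,14.975): [(0, 14.2537) (0, 0) (8.7814, 0) (6.5993, 14.1193)]  |A|=109.0261
5. ⊥bis P5·P3 via (6.265,7.12): [(2.3025, 14.2068) (0, 14.2537) (0, 0) (8.7814, 0) (8.2219, 3.6201)]  |A|=86.5403
6. ⊥bis P5·P4 via (5.085,5.165): [(6.2345, 7.1745) (2.3025, 14.2068) (0, 14.2537) (0, 0) (2.1303, 0)]  |A|=60.0783
7. ⊥bis P5·P6 via (3.58,5.08): [(4.7193, 4.5257) (6.2345, 7.1745) (2.3025, 14.2068) (0, 14.2537) (0, 6.8216)]  |A|=39.161
8. ⊥bis P5·P7 via (4.79,4.395): [(4.7193, 4.5257) (6.2345, 7.1745) (2.3025, 14.2068) (0, 14.2537) (0, 6.8216)]  |A|=39.161
9. ⊥bis P5·P8 via (3,5.145): [(2.7603, 5.4788) (4.7193, 4.5257) (6.2345, 7.1745) (2.3025, 14.2068) (0, 14.2537) (0, 9.3228)]  |A|=35.7089
10. ⊥bis P5·P9 via (5.875,5.96): [(2.7603, 5.4788) (4.7193, 4.5257) (5.8374, 6.4802) (5.7206, 8.0936) (2.3025, 14.2068) (0, 14.2537) (0, 9.3228)]  |A|=35.348
11. canonical 7-gon: [(2.7603, 5.4788) (4.7193, 4.5257) (5.8374, 6.4802) (5.7206, 8.0936) (2.3025, 14.2068) (0, 14.2537) (0, 9.3228)]
12. shoelace: 35.348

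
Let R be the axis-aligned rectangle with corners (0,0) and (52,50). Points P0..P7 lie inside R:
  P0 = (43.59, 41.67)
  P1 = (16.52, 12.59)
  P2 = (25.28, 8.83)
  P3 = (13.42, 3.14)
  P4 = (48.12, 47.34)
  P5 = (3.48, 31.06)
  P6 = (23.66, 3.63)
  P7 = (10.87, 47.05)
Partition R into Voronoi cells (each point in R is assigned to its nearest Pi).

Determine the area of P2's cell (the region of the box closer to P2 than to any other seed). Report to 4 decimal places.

1. box [0,52]×[0,50]: [(0, 0) (52, 0) (52, 50) (0, 50)]
2. ⊥bis P2·P0 via (34.435,25.25): [(0, 44.4493) (0, 0) (52, 0) (52, 15.4566)]  |A|=1557.5534
3. ⊥bis P2·P1 via (20.9,10.71): [(28.5494, 28.5315) (16.303, 0) (52, 0) (52, 15.4566)]  |A|=690.4777
4. ⊥bis P2·P3 via (19.35,5.985): [(28.5494, 28.5315) (19.0977, 6.511) (22.2214, 0) (52, 0) (52, 15.4566)]  |A|=671.2106
5. ⊥bis P2·P4 via (36.7,28.085): [(28.5494, 28.5315) (19.0977, 6.511) (22.2214, 0) (52, 0) (52, 15.4566)]  |A|=671.2106
6. ⊥bis P2·P5 via (14.38,19.945): [(28.5494, 28.5315) (19.0977, 6.511) (22.2214, 0) (52, 0) (52, 15.4566)]  |A|=671.2106
7. ⊥bis P2·P6 via (24.47,6.23): [(28.5494, 28.5315) (19.625, 7.7394) (44.4675, 0) (52, 0) (52, 15.4566)]  |A|=581.4893
8. ⊥bis P2·P7 via (18.075,27.94): [(28.5494, 28.5315) (19.625, 7.7394) (44.4675, 0) (52, 0) (52, 15.4566)]  |A|=581.4893
9. canonical 5-gon: [(28.5494, 28.5315) (19.625, 7.7394) (44.4675, 0) (52, 0) (52, 15.4566)]
10. shoelace: 581.4893

Area of P2's cell: 581.4893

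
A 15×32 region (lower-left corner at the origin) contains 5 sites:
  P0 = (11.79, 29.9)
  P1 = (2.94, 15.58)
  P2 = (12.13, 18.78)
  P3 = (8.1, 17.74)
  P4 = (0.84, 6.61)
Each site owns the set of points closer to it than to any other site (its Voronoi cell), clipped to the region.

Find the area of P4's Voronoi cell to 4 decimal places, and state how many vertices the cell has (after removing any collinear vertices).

Area of P4's cell: 137.4088 (6 vertices)

1. box [0,15]×[0,32]: [(0, 0) (15, 0) (15, 32) (0, 32)]
2. ⊥bis P4·P0 via (6.315,18.255): [(0, 21.2241) (0, 0) (15, 0) (15, 14.1717)]  |A|=265.4679
3. ⊥bis P4·P1 via (1.89,11.095): [(0, 11.5375) (0, 0) (15, 0) (15, 8.0258)]  |A|=146.7243
4. ⊥bis P4·P2 via (6.485,12.695): [(10.3429, 9.1161) (0, 11.5375) (0, 0) (15, 0) (15, 4.7957)]  |A|=139.203
5. ⊥bis P4·P3 via (4.47,12.175): [(13.1457, 6.5159) (8.497, 9.5482) (0, 11.5375) (0, 0) (15, 0) (15, 4.7957)]  |A|=137.4088
6. canonical 6-gon: [(13.1457, 6.5159) (8.497, 9.5482) (0, 11.5375) (0, 0) (15, 0) (15, 4.7957)]
7. shoelace: 137.4088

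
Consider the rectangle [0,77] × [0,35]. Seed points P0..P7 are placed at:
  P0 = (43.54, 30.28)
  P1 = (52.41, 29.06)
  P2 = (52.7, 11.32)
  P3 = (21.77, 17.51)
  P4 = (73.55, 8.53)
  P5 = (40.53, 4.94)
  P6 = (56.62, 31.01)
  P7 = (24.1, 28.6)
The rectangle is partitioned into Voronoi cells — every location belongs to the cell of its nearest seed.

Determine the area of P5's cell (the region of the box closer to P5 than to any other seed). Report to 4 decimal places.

1. box [0,77]×[0,35]: [(0, 0) (77, 0) (77, 35) (0, 35)]
2. ⊥bis P5·P0 via (42.035,17.61): [(0, 22.6031) (0, 0) (77, 0) (77, 13.4567)]  |A|=1388.3026
3. ⊥bis P5·P1 via (46.47,17): [(46.2474, 17.1096) (0, 22.6031) (0, 0) (77, 0) (77, 1.9628)]  |A|=1211.5696
4. ⊥bis P5·P2 via (46.615,8.13): [(41.6193, 17.6594) (0, 22.6031) (0, 0) (50.8771, 0)]  |A|=919.5917
5. ⊥bis P5·P3 via (31.15,11.225): [(41.6193, 17.6594) (35.9153, 18.3369) (23.6288, 0) (50.8771, 0)]  |A|=297.0535
6. ⊥bis P5·P4 via (57.04,6.735): [(41.6193, 17.6594) (35.9153, 18.3369) (23.6288, 0) (50.8771, 0)]  |A|=297.0535
7. ⊥bis P5·P6 via (48.575,17.975): [(41.6193, 17.6594) (35.9153, 18.3369) (23.6288, 0) (50.8771, 0)]  |A|=297.0535
8. ⊥bis P5·P7 via (32.315,16.77): [(41.6193, 17.6594) (35.9153, 18.3369) (23.6288, 0) (50.8771, 0)]  |A|=297.0535
9. canonical 4-gon: [(41.6193, 17.6594) (35.9153, 18.3369) (23.6288, 0) (50.8771, 0)]
10. shoelace: 297.0535

Area of P5's cell: 297.0535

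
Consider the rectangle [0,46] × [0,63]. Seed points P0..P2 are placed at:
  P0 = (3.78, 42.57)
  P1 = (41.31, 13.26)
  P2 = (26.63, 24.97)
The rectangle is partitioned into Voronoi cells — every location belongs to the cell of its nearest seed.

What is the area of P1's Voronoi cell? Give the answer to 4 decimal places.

1. box [0,46]×[0,63]: [(0, 0) (46, 0) (46, 63) (0, 63)]
2. ⊥bis P1·P0 via (22.545,27.915): [(0.7441, 0) (46, 0) (46, 57.948)]  |A|=1311.2443
3. ⊥bis P1·P2 via (33.97,19.115): [(18.7223, 0) (46, 0) (46, 34.1962)]  |A|=466.3968
4. canonical 3-gon: [(18.7223, 0) (46, 0) (46, 34.1962)]
5. shoelace: 466.3968

Area of P1's cell: 466.3968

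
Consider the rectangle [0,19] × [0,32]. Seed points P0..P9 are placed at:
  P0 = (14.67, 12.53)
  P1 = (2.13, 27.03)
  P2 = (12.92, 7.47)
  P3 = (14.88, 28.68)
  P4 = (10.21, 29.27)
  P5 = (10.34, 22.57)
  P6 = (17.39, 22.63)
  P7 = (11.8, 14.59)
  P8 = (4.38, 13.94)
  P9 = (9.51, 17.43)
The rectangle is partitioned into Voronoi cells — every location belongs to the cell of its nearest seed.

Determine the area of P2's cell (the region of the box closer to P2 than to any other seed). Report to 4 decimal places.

1. box [0,19]×[0,32]: [(0, 0) (19, 0) (19, 32) (0, 32)]
2. ⊥bis P2·P0 via (13.795,10): [(0, 14.771) (0, 0) (19, 0) (19, 8.1999)]  |A|=218.2231
3. ⊥bis P2·P1 via (7.525,17.25): [(1.863, 14.1267) (0, 13.0989) (0, 0) (19, 0) (19, 8.1999)]  |A|=216.6655
4. ⊥bis P2·P3 via (13.9,18.075): [(1.863, 14.1267) (0, 13.0989) (0, 0) (19, 0) (19, 8.1999)]  |A|=216.6655
5. ⊥bis P2·P4 via (11.565,18.37): [(1.863, 14.1267) (0, 13.0989) (0, 0) (19, 0) (19, 8.1999)]  |A|=216.6655
6. ⊥bis P2·P5 via (11.63,15.02): [(3.3638, 13.6076) (0, 13.0329) (0, 0) (19, 0) (19, 8.1999)]  |A|=215.2997
7. ⊥bis P2·P6 via (15.155,15.05): [(3.3638, 13.6076) (0, 13.0329) (0, 0) (19, 0) (19, 8.1999)]  |A|=215.2997
8. ⊥bis P2·P7 via (12.36,11.03): [(11.2993, 10.8631) (0, 9.0857) (0, 0) (19, 0) (19, 8.1999)]  |A|=186.1034
9. ⊥bis P2·P8 via (8.65,10.705): [(11.2993, 10.8631) (8.4276, 10.4114) (0.5398, 0) (19, 0) (19, 8.1999)]  |A|=145.0081
10. ⊥bis P2·P9 via (11.215,12.45): [(11.2993, 10.8631) (8.4276, 10.4114) (0.5398, 0) (19, 0) (19, 8.1999)]  |A|=145.0081
11. canonical 5-gon: [(11.2993, 10.8631) (8.4276, 10.4114) (0.5398, 0) (19, 0) (19, 8.1999)]
12. shoelace: 145.0081

Area of P2's cell: 145.0081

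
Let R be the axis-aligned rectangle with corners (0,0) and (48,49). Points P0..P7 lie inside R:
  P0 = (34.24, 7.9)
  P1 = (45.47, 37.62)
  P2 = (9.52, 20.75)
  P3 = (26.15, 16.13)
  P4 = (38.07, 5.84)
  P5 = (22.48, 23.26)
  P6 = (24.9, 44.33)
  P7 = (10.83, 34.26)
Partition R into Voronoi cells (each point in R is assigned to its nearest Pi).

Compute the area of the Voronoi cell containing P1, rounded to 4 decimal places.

1. box [0,48]×[0,49]: [(0, 0) (48, 0) (48, 49) (0, 49)]
2. ⊥bis P1·P0 via (39.855,22.76): [(0, 37.8196) (48, 19.6823) (48, 49) (0, 49)]  |A|=971.9534
3. ⊥bis P1·P2 via (27.495,29.185): [(28.4959, 27.0522) (48, 19.6823) (48, 49) (18.1966, 49)]  |A|=612.9685
4. ⊥bis P1·P3 via (35.81,26.875): [(23.3023, 38.1197) (40.773, 22.4131) (48, 19.6823) (48, 49) (18.1966, 49)]  |A|=557.0758
5. ⊥bis P1·P4 via (41.77,21.73): [(23.3023, 38.1197) (40.773, 22.4131) (43.883, 21.238) (48, 20.2793) (48, 49) (18.1966, 49)]  |A|=555.8469
6. ⊥bis P1·P5 via (33.975,30.44): [(36.7035, 26.0717) (40.773, 22.4131) (43.883, 21.238) (48, 20.2793) (48, 49) (22.3821, 49)]  |A|=465.7158
7. ⊥bis P1·P6 via (35.185,40.975): [(32.5123, 32.7817) (36.7035, 26.0717) (40.773, 22.4131) (43.883, 21.238) (48, 20.2793) (48, 49) (37.8028, 49)]  |A|=340.667
8. ⊥bis P1·P7 via (28.15,35.94): [(32.5123, 32.7817) (36.7035, 26.0717) (40.773, 22.4131) (43.883, 21.238) (48, 20.2793) (48, 49) (37.8028, 49)]  |A|=340.667
9. canonical 7-gon: [(32.5123, 32.7817) (36.7035, 26.0717) (40.773, 22.4131) (43.883, 21.238) (48, 20.2793) (48, 49) (37.8028, 49)]
10. shoelace: 340.667

Area of P1's cell: 340.6670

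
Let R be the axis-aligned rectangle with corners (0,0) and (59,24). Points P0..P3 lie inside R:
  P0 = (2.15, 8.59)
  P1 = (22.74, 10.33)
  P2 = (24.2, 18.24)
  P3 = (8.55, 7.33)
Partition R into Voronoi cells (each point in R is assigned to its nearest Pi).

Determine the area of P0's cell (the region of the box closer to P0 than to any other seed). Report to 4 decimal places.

Area of P0's cell: 147.4890

1. box [0,59]×[0,24]: [(0, 0) (59, 0) (59, 24) (0, 24)]
2. ⊥bis P0·P1 via (12.445,9.46): [(0, 0) (13.2444, 0) (11.2163, 24) (0, 24)]  |A|=293.5285
3. ⊥bis P0·P2 via (13.175,13.415): [(0, 0) (13.2444, 0) (11.8561, 16.4287) (8.5426, 24) (0, 24)]  |A|=283.4067
4. ⊥bis P0·P3 via (5.35,7.96): [(0, 0) (3.7829, 0) (8.5079, 24) (0, 24)]  |A|=147.489
5. canonical 4-gon: [(0, 0) (3.7829, 0) (8.5079, 24) (0, 24)]
6. shoelace: 147.489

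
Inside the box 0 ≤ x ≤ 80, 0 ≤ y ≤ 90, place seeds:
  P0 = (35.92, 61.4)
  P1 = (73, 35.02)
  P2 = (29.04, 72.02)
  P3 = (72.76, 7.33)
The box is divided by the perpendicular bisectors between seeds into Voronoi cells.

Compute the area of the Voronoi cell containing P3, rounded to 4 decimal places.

Area of P3's cell: 1288.2465

1. box [0,80]×[0,90]: [(0, 0) (80, 0) (80, 90) (0, 90)]
2. ⊥bis P3·P0 via (54.34,34.365): [(3.9026, 0) (80, 0) (80, 51.8482)]  |A|=1972.7563
3. ⊥bis P3·P1 via (72.88,21.175): [(35.4571, 21.4994) (3.9026, 0) (80, 0) (80, 21.1133)]  |A|=1288.2465
4. ⊥bis P3·P2 via (50.9,39.675): [(35.4571, 21.4994) (3.9026, 0) (80, 0) (80, 21.1133)]  |A|=1288.2465
5. canonical 4-gon: [(35.4571, 21.4994) (3.9026, 0) (80, 0) (80, 21.1133)]
6. shoelace: 1288.2465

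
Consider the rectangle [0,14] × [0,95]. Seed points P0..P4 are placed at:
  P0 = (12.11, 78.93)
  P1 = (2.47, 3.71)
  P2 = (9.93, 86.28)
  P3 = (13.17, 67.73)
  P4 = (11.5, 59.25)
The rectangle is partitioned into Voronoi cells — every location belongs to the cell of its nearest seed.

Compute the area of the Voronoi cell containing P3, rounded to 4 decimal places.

1. box [0,14]×[0,95]: [(0, 0) (14, 0) (14, 95) (0, 95)]
2. ⊥bis P3·P0 via (12.64,73.33): [(0, 72.1337) (0, 0) (14, 0) (14, 73.4587)]  |A|=1019.147
3. ⊥bis P3·P1 via (7.82,35.72): [(0, 72.1337) (0, 37.027) (14, 34.6871) (14, 73.4587)]  |A|=517.1483
4. ⊥bis P3·P2 via (11.55,77.005): [(0, 72.1337) (0, 37.027) (14, 34.6871) (14, 73.4587)]  |A|=517.1483
5. ⊥bis P3·P4 via (12.335,63.49): [(0, 72.1337) (0, 65.9192) (14, 63.1621) (14, 73.4587)]  |A|=115.578
6. canonical 4-gon: [(0, 72.1337) (0, 65.9192) (14, 63.1621) (14, 73.4587)]
7. shoelace: 115.578

Area of P3's cell: 115.5780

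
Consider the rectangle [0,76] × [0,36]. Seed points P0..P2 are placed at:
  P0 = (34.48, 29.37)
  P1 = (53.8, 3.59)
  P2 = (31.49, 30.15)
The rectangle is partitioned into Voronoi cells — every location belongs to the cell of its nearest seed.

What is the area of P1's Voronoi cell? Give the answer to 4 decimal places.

1. box [0,76]×[0,36]: [(0, 0) (76, 0) (76, 36) (0, 36)]
2. ⊥bis P1·P0 via (44.14,16.48): [(22.1496, 0) (76, 0) (76, 36) (70.1869, 36)]  |A|=1073.9434
3. ⊥bis P1·P2 via (42.645,16.87): [(25.968, 2.8616) (22.5613, 0) (76, 0) (76, 36) (70.1869, 36)]  |A|=1073.3543
4. canonical 5-gon: [(25.968, 2.8616) (22.5613, 0) (76, 0) (76, 36) (70.1869, 36)]
5. shoelace: 1073.3543

Area of P1's cell: 1073.3543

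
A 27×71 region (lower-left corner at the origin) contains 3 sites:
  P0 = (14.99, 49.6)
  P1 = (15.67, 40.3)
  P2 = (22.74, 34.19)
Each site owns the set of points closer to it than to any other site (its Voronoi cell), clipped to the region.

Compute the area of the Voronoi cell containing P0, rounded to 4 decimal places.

1. box [0,27]×[0,71]: [(0, 0) (27, 0) (27, 71) (0, 71)]
2. ⊥bis P0·P1 via (15.33,44.95): [(0, 43.8291) (27, 45.8033) (27, 71) (0, 71)]  |A|=706.9628
3. ⊥bis P0·P2 via (18.865,41.895): [(0, 43.8291) (26.5743, 45.7722) (27, 45.9863) (27, 71) (0, 71)]  |A|=706.9238
4. canonical 5-gon: [(0, 43.8291) (26.5743, 45.7722) (27, 45.9863) (27, 71) (0, 71)]
5. shoelace: 706.9238

Area of P0's cell: 706.9238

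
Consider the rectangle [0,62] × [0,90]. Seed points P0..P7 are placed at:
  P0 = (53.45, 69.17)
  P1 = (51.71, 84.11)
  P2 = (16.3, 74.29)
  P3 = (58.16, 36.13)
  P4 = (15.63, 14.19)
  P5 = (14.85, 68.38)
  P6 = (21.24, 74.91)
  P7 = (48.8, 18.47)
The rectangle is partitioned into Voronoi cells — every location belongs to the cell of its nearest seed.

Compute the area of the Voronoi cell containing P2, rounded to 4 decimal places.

Area of P2's cell: 308.0150

1. box [0,62]×[0,90]: [(0, 0) (62, 0) (62, 90) (0, 90)]
2. ⊥bis P2·P0 via (34.875,71.73): [(0, 0) (24.9892, 0) (37.393, 90) (0, 90)]  |A|=2807.1973
3. ⊥bis P2·P1 via (34.005,79.2): [(0, 0) (24.9892, 0) (35.2739, 74.6244) (31.0099, 90) (0, 90)]  |A|=2758.1257
4. ⊥bis P2·P3 via (37.23,55.21): [(0, 14.3702) (31.7733, 49.2242) (35.2739, 74.6244) (31.0099, 90) (0, 90)]  |A|=1914.796
5. ⊥bis P2·P4 via (15.965,44.24): [(0, 44.418) (27.1163, 44.1157) (31.7733, 49.2242) (35.2739, 74.6244) (31.0099, 90) (0, 90)]  |A|=1507.4032
6. ⊥bis P2·P5 via (15.575,71.335): [(0, 75.1563) (34.1911, 66.7676) (35.2739, 74.6244) (31.0099, 90) (0, 90)]  |A|=639.0541
7. ⊥bis P2·P6 via (18.77,74.6): [(0, 75.1563) (19.2943, 70.4225) (16.8372, 90) (0, 90)]  |A|=308.015
8. ⊥bis P2·P7 via (32.55,46.38): [(0, 75.1563) (19.2943, 70.4225) (16.8372, 90) (0, 90)]  |A|=308.015
9. canonical 4-gon: [(0, 75.1563) (19.2943, 70.4225) (16.8372, 90) (0, 90)]
10. shoelace: 308.015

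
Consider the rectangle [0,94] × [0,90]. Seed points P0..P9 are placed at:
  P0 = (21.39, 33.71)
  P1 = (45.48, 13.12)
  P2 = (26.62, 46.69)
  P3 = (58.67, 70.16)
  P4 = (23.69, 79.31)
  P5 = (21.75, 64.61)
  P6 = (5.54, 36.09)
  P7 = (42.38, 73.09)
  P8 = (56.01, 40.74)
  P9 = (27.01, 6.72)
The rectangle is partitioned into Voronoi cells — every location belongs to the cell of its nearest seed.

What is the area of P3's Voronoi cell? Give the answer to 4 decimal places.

Area of P3's cell: 1551.7756

1. box [0,94]×[0,90]: [(0, 0) (94, 0) (94, 90) (0, 90)]
2. ⊥bis P3·P0 via (40.03,51.935): [(90.8087, 0) (94, 0) (94, 90) (2.8125, 90)]  |A|=4247.046
3. ⊥bis P3·P1 via (52.075,41.64): [(49.5176, 42.2314) (94, 31.9452) (94, 90) (2.8125, 90)]  |A|=3469.1598
4. ⊥bis P3·P2 via (42.645,58.425): [(55.5199, 40.8434) (94, 31.9452) (94, 90) (19.5228, 90)]  |A|=2947.4994
5. ⊥bis P3·P4 via (41.18,74.735): [(38.4221, 64.1917) (55.5199, 40.8434) (94, 31.9452) (94, 90) (45.173, 90)]  |A|=2616.5058
6. ⊥bis P3·P5 via (40.21,67.385): [(39.8623, 69.6977) (41.2759, 60.2947) (55.5199, 40.8434) (94, 31.9452) (94, 90) (45.173, 90)]  |A|=2605.843
7. ⊥bis P3·P6 via (32.105,53.125): [(39.8623, 69.6977) (41.2759, 60.2947) (55.5199, 40.8434) (94, 31.9452) (94, 90) (45.173, 90)]  |A|=2605.843
8. ⊥bis P3·P7 via (50.525,71.625): [(47.0651, 52.389) (55.5199, 40.8434) (94, 31.9452) (94, 90) (53.83, 90)]  |A|=2302.3358
9. ⊥bis P3·P8 via (57.34,55.45): [(47.7713, 56.3152) (94, 52.1354) (94, 90) (53.83, 90)]  |A|=1551.7756
10. ⊥bis P3·P9 via (42.84,38.44): [(47.7713, 56.3152) (94, 52.1354) (94, 90) (53.83, 90)]  |A|=1551.7756
11. canonical 4-gon: [(47.7713, 56.3152) (94, 52.1354) (94, 90) (53.83, 90)]
12. shoelace: 1551.7756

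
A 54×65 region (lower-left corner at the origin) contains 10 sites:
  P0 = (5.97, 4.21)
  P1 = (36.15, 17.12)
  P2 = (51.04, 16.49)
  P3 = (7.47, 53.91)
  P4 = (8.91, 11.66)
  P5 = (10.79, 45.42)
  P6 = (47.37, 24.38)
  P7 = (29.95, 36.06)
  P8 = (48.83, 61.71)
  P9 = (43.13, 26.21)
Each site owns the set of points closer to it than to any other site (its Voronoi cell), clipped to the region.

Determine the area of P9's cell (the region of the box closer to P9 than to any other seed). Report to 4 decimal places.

Area of P9's cell: 213.9957

1. box [0,54]×[0,65]: [(0, 0) (54, 0) (54, 65) (0, 65)]
2. ⊥bis P9·P0 via (24.55,15.21): [(0, 56.6772) (33.5548, 0) (54, 0) (54, 65) (0, 65)]  |A|=2559.103
3. ⊥bis P9·P1 via (39.64,21.665): [(0, 56.6772) (4.9647, 48.2914) (54, 10.6383) (54, 65) (0, 65)]  |A|=1804.6149
4. ⊥bis P9·P2 via (47.085,21.35): [(0, 56.6772) (4.9647, 48.2914) (43.6697, 18.5707) (54, 26.9773) (54, 65) (0, 65)]  |A|=1720.2213
5. ⊥bis P9·P3 via (25.3,40.06): [(21.7074, 35.435) (43.6697, 18.5707) (54, 26.9773) (54, 65) (44.6729, 65)]  |A|=931.2244
6. ⊥bis P9·P4 via (26.02,18.935): [(21.7074, 35.435) (43.6697, 18.5707) (54, 26.9773) (54, 65) (44.6729, 65)]  |A|=931.2244
7. ⊥bis P9·P5 via (26.96,35.815): [(43.0708, 62.9375) (25.1597, 32.7841) (43.6697, 18.5707) (54, 26.9773) (54, 65) (44.6729, 65)]  |A|=855.4356
8. ⊥bis P9·P6 via (45.25,25.295): [(43.0708, 62.9375) (25.1597, 32.7841) (42.6768, 19.3331) (54, 45.5682) (54, 65) (44.6729, 65)]  |A|=742.0702
9. ⊥bis P9·P7 via (36.54,31.135): [(33.1735, 26.6304) (42.6768, 19.3331) (54, 45.5682) (54, 54.4977)]  |A|=258.9593
10. ⊥bis P9·P8 via (45.98,43.96): [(46.1092, 43.9393) (33.1735, 26.6304) (42.6768, 19.3331) (52.8311, 42.86)]  |A|=213.9957
11. canonical 4-gon: [(46.1092, 43.9393) (33.1735, 26.6304) (42.6768, 19.3331) (52.8311, 42.86)]
12. shoelace: 213.9957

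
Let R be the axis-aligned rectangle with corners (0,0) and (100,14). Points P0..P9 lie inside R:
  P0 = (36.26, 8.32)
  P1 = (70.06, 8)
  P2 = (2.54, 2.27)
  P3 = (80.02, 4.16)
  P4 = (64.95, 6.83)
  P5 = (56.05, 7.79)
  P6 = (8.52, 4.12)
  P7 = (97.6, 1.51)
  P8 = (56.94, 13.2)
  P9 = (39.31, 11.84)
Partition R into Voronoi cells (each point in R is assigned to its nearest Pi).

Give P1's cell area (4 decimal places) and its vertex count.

Area of P1's cell: 109.1255 (4 vertices)

1. box [0,100]×[0,14]: [(0, 0) (100, 0) (100, 14) (0, 14)]
2. ⊥bis P1·P0 via (53.16,8.16): [(53.0827, 0) (100, 0) (100, 14) (53.2153, 14)]  |A|=655.9138
3. ⊥bis P1·P2 via (36.3,5.135): [(53.0827, 0) (100, 0) (100, 14) (53.2153, 14)]  |A|=655.9138
4. ⊥bis P1·P3 via (75.04,6.08): [(53.0827, 0) (72.6959, 0) (78.0935, 14) (53.2153, 14)]  |A|=311.4395
5. ⊥bis P1·P4 via (67.505,7.415): [(69.2028, 0) (72.6959, 0) (78.0935, 14) (65.9973, 14)]  |A|=109.1255
6. ⊥bis P1·P5 via (63.055,7.895): [(69.2028, 0) (72.6959, 0) (78.0935, 14) (65.9973, 14)]  |A|=109.1255
7. ⊥bis P1·P6 via (39.29,6.06): [(69.2028, 0) (72.6959, 0) (78.0935, 14) (65.9973, 14)]  |A|=109.1255
8. ⊥bis P1·P7 via (83.83,4.755): [(69.2028, 0) (72.6959, 0) (78.0935, 14) (65.9973, 14)]  |A|=109.1255
9. ⊥bis P1·P8 via (63.5,10.6): [(69.2028, 0) (72.6959, 0) (78.0935, 14) (65.9973, 14)]  |A|=109.1255
10. ⊥bis P1·P9 via (54.685,9.92): [(69.2028, 0) (72.6959, 0) (78.0935, 14) (65.9973, 14)]  |A|=109.1255
11. canonical 4-gon: [(69.2028, 0) (72.6959, 0) (78.0935, 14) (65.9973, 14)]
12. shoelace: 109.1255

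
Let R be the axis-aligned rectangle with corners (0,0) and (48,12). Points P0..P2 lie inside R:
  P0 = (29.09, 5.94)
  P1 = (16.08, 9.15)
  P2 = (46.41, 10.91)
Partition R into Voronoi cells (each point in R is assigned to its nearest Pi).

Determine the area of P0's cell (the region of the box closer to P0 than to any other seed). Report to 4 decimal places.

1. box [0,48]×[0,12]: [(0, 0) (48, 0) (48, 12) (0, 12)]
2. ⊥bis P0·P1 via (22.585,7.545): [(20.7234, 0) (48, 0) (48, 12) (23.6842, 12)]  |A|=309.5544
3. ⊥bis P0·P2 via (37.75,8.425): [(20.7234, 0) (40.1676, 0) (36.7241, 12) (23.6842, 12)]  |A|=194.9047
4. canonical 4-gon: [(20.7234, 0) (40.1676, 0) (36.7241, 12) (23.6842, 12)]
5. shoelace: 194.9047

Area of P0's cell: 194.9047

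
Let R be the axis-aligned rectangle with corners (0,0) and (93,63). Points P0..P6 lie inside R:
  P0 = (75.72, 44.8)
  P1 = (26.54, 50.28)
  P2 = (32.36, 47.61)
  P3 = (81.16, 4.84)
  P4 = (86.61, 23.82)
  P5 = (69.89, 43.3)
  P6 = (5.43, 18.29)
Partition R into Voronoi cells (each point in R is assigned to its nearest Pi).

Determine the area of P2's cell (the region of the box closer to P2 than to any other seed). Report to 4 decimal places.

1. box [0,93]×[0,63]: [(0, 0) (93, 0) (93, 63) (0, 63)]
2. ⊥bis P2·P0 via (54.04,46.205): [(0, 0) (51.0456, 0) (55.1284, 63) (0, 63)]  |A|=3344.4825
3. ⊥bis P2·P1 via (29.45,48.945): [(6.9959, 0) (51.0456, 0) (55.1284, 63) (35.8979, 63)]  |A|=1993.329
4. ⊥bis P2·P3 via (56.76,26.225): [(6.9959, 0) (33.7755, 0) (52.4246, 21.2784) (55.1284, 63) (35.8979, 63)]  |A|=1809.589
5. ⊥bis P2·P4 via (59.485,35.715): [(6.9959, 0) (33.7755, 0) (52.4246, 21.2784) (55.1284, 63) (35.8979, 63)]  |A|=1809.589
6. ⊥bis P2·P5 via (51.125,45.455): [(6.9959, 0) (33.7755, 0) (47.7339, 15.9263) (53.1399, 63) (35.8979, 63)]  |A|=1672.1687
7. ⊥bis P2·P6 via (18.895,32.95): [(21.1584, 30.8711) (43.1383, 10.6829) (47.7339, 15.9263) (53.1399, 63) (35.8979, 63)]  |A|=1046.8959
8. canonical 5-gon: [(21.1584, 30.8711) (43.1383, 10.6829) (47.7339, 15.9263) (53.1399, 63) (35.8979, 63)]
9. shoelace: 1046.8959

Area of P2's cell: 1046.8959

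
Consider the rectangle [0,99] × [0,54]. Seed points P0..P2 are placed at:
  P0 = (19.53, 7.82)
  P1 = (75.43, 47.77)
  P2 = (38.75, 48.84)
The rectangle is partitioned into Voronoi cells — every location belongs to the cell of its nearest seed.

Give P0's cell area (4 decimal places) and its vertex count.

1. box [0,99]×[0,54]: [(0, 0) (99, 0) (99, 54) (0, 54)]
2. ⊥bis P0·P1 via (47.48,27.795): [(0, 0) (67.3442, 0) (28.7521, 54) (0, 54)]  |A|=2594.6007
3. ⊥bis P0·P2 via (29.14,28.33): [(0, 41.9836) (0, 0) (67.3442, 0) (56.1383, 15.6799)]  |A|=1706.4192
4. canonical 4-gon: [(0, 41.9836) (0, 0) (67.3442, 0) (56.1383, 15.6799)]
5. shoelace: 1706.4192

Area of P0's cell: 1706.4192 (4 vertices)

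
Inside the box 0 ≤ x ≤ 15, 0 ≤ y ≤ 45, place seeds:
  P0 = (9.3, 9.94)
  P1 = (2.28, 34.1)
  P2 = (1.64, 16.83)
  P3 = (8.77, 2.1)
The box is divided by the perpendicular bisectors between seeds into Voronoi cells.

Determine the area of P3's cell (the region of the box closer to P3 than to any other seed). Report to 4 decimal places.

Area of P3's cell: 91.8565

1. box [0,15]×[0,45]: [(0, 0) (15, 0) (15, 45) (0, 45)]
2. ⊥bis P3·P0 via (9.035,6.02): [(0, 6.6308) (0, 0) (15, 0) (15, 5.6168)]  |A|=91.8565
3. ⊥bis P3·P1 via (5.525,18.1): [(0, 6.6308) (0, 0) (15, 0) (15, 5.6168)]  |A|=91.8565
4. ⊥bis P3·P2 via (5.205,9.465): [(0, 6.6308) (0, 0) (15, 0) (15, 5.6168)]  |A|=91.8565
5. canonical 4-gon: [(0, 6.6308) (0, 0) (15, 0) (15, 5.6168)]
6. shoelace: 91.8565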